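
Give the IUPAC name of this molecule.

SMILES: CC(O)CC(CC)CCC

The longest chain bearing the –OH group is 7 carbons long (heptane).
The highest-priority functional group is an alcohol (–OH), so the name ends in -ol.
Choose the numbering such that numbering from this end puts the hydroxyl group at C-2 rather than C-6.
With this numbering: the hydroxyl at C-2; an ethyl group at C-4.
Assembling the pieces gives 4-ethylheptan-2-ol.

4-ethylheptan-2-ol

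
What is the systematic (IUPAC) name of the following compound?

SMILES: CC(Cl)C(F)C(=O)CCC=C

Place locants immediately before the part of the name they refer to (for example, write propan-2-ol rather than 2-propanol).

Counting along the main chain through the carbonyl and the multiple bond gives 8 carbons: the parent is octane.
The highest-priority functional group is a ketone (C=O on an internal carbon), so the name ends in -one.
A C=C double bond in the chain gives the infix -ene-.
Choose the numbering such that numbering from this end puts the carbonyl group at C-4 rather than C-5.
This places the carbonyl at C-4; the double bond between C-7 and C-8; a chloro group at C-2; a fluoro group at C-3.
Substituent prefixes are cited in alphabetical order (multiplying prefixes like di-/tri- are ignored for ordering).
The name is 2-chloro-3-fluorooct-7-en-4-one.

2-chloro-3-fluorooct-7-en-4-one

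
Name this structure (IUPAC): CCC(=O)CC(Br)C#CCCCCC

Counting along the main chain through the carbonyl and the multiple bond gives 12 carbons: the parent is dodecane.
A ketone (C=O on an internal carbon) is the principal characteristic group, giving the suffix -one.
A C≡C triple bond in the chain gives the infix -yne-.
Choose the numbering such that numbering from this end puts the carbonyl group at C-3 rather than C-10.
With this numbering: the carbonyl at C-3; the triple bond between C-6 and C-7; a bromo group at C-5.
Assembling the pieces gives 5-bromododec-6-yn-3-one.

5-bromododec-6-yn-3-one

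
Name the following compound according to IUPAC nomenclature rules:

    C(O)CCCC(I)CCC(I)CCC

5,8-diiodoundecan-1-ol

The longest carbon chain that includes the –OH group has 11 carbons, so the parent hydride is undecane.
The principal characteristic group is an alcohol (–OH), named with the suffix -ol.
The numbering direction is chosen so that numbering from this end puts the hydroxyl group at C-1 rather than C-11.
That gives the hydroxyl at C-1; iodo groups at C-5 and C-8.
Assembling the pieces gives 5,8-diiodoundecan-1-ol.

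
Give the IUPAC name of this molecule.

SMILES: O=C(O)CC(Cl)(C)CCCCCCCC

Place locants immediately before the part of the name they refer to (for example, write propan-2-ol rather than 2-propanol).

3-chloro-3-methylundecanoic acid

The longest chain bearing the –COOH group is 11 carbons long (undecane).
A carboxylic acid (terminal –COOH) is the principal characteristic group, giving the suffix -oic acid.
The numbering direction is chosen so that the carboxylic acid carbon is C-1 by definition.
With this numbering: a chloro group at C-3; a methyl group at C-3.
The substituents are ordered alphabetically, ignoring any di-/tri- multipliers.
Putting it together: 3-chloro-3-methylundecanoic acid.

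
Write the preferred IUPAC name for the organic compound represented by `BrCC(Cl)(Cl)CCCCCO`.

7-bromo-6,6-dichloroheptan-1-ol

The longest chain bearing the –OH group is 7 carbons long (heptane).
The principal characteristic group is an alcohol (–OH), named with the suffix -ol.
Number the chain so that numbering from this end puts the hydroxyl group at C-1 rather than C-7.
This places the hydroxyl at C-1; a bromo group at C-7; two chloro groups at C-6.
The substituents are ordered alphabetically, ignoring any di-/tri- multipliers.
Putting it together: 7-bromo-6,6-dichloroheptan-1-ol.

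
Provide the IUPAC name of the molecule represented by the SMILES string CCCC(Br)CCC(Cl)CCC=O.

The longest chain bearing the –CHO group is 10 carbons long (decane).
An aldehyde (terminal –CHO) is the principal characteristic group, giving the suffix -al.
Number the chain so that the aldehyde carbon is C-1 by definition.
With this numbering: a bromo group at C-7; a chloro group at C-4.
The substituents are ordered alphabetically, ignoring any di-/tri- multipliers.
Putting it together: 7-bromo-4-chlorodecanal.

7-bromo-4-chlorodecanal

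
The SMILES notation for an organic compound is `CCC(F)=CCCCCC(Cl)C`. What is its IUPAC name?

9-chloro-3-fluorodec-3-ene

The longest carbon chain that includes the multiple bond has 10 carbons, so the parent hydride is decane.
There is one C=C double bond, indicated by the ending -ene.
The numbering direction is chosen so that numbering from this end puts the double bond at C-3 rather than C-7.
That gives the double bond between C-3 and C-4; a chloro group at C-9; a fluoro group at C-3.
The substituents are ordered alphabetically, ignoring any di-/tri- multipliers.
Assembling the pieces gives 9-chloro-3-fluorodec-3-ene.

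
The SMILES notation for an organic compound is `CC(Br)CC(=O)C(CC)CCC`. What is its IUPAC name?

2-bromo-5-ethyloctan-4-one

Counting along the main chain through the carbonyl gives 8 carbons: the parent is octane.
A ketone (C=O on an internal carbon) is the principal characteristic group, giving the suffix -one.
Number the chain so that numbering from this end puts the carbonyl group at C-4 rather than C-5.
With this numbering: the carbonyl at C-4; a bromo group at C-2; an ethyl group at C-5.
Prefixes are listed alphabetically: bromo, ethyl.
Putting it together: 2-bromo-5-ethyloctan-4-one.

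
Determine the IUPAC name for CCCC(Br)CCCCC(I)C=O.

7-bromo-2-iododecanal

The longest chain bearing the –CHO group is 10 carbons long (decane).
The principal characteristic group is an aldehyde (terminal –CHO), named with the suffix -al.
Number the chain so that the aldehyde carbon is C-1 by definition.
With this numbering: a bromo group at C-7; an iodo group at C-2.
Prefixes are listed alphabetically: bromo, iodo.
Assembling the pieces gives 7-bromo-2-iododecanal.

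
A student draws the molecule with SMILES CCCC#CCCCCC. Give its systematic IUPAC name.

The longest carbon chain that includes the multiple bond has 10 carbons, so the parent hydride is decane.
There is one C≡C triple bond, indicated by the ending -yne.
Choose the numbering such that numbering from this end puts the triple bond at C-4 rather than C-6.
With this numbering: the triple bond between C-4 and C-5.
Assembling the pieces gives dec-4-yne.

dec-4-yne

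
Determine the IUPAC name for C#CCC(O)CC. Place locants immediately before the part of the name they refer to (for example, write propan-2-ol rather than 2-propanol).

The longest carbon chain that includes the –OH group and the multiple bond has 6 carbons, so the parent hydride is hexane.
The principal characteristic group is an alcohol (–OH), named with the suffix -ol.
There is one C≡C triple bond, indicated by the ending -yne.
The numbering direction is chosen so that numbering from this end puts the hydroxyl group at C-3 rather than C-4.
With this numbering: the hydroxyl at C-3; the triple bond between C-5 and C-6.
Assembling the pieces gives hex-5-yn-3-ol.

hex-5-yn-3-ol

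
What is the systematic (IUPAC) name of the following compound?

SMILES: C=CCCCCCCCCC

undec-1-ene

The longest carbon chain that includes the multiple bond has 11 carbons, so the parent hydride is undecane.
The chain contains a C=C double bond, so the unsaturation ending is -ene.
The numbering direction is chosen so that numbering from this end puts the double bond at C-1 rather than C-10.
That gives the double bond between C-1 and C-2.
The name is undec-1-ene.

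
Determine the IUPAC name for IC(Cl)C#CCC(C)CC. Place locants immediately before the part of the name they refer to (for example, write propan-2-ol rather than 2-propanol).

1-chloro-1-iodo-5-methylhept-2-yne

The longest chain bearing the multiple bond is 7 carbons long (heptane).
The chain contains a C≡C triple bond, so the unsaturation ending is -yne.
Number the chain so that numbering from this end puts the triple bond at C-2 rather than C-5.
That gives the triple bond between C-2 and C-3; a chloro group at C-1; an iodo group at C-1; a methyl group at C-5.
Substituent prefixes are cited in alphabetical order (multiplying prefixes like di-/tri- are ignored for ordering).
The name is 1-chloro-1-iodo-5-methylhept-2-yne.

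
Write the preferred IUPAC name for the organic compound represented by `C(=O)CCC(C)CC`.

The longest chain bearing the –CHO group is 6 carbons long (hexane).
The principal characteristic group is an aldehyde (terminal –CHO), named with the suffix -al.
Number the chain so that the aldehyde carbon is C-1 by definition.
With this numbering: a methyl group at C-4.
The name is 4-methylhexanal.

4-methylhexanal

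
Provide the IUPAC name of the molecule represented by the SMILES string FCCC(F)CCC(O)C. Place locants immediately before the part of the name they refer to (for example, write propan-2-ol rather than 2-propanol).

The longest chain bearing the –OH group is 7 carbons long (heptane).
The highest-priority functional group is an alcohol (–OH), so the name ends in -ol.
Choose the numbering such that numbering from this end puts the hydroxyl group at C-2 rather than C-6.
That gives the hydroxyl at C-2; fluoro groups at C-5 and C-7.
Assembling the pieces gives 5,7-difluoroheptan-2-ol.

5,7-difluoroheptan-2-ol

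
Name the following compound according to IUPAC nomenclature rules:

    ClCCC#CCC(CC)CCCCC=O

11-chloro-6-ethylundec-8-ynal

The longest carbon chain that includes the –CHO group and the multiple bond has 11 carbons, so the parent hydride is undecane.
An aldehyde (terminal –CHO) is the principal characteristic group, giving the suffix -al.
A C≡C triple bond in the chain gives the infix -yne-.
Choose the numbering such that the aldehyde carbon is C-1 by definition.
With this numbering: the triple bond between C-8 and C-9; a chloro group at C-11; an ethyl group at C-6.
Substituent prefixes are cited in alphabetical order (multiplying prefixes like di-/tri- are ignored for ordering).
Putting it together: 11-chloro-6-ethylundec-8-ynal.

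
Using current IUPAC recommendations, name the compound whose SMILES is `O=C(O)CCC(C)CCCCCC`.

4-methyldecanoic acid

The longest carbon chain that includes the –COOH group has 10 carbons, so the parent hydride is decane.
The highest-priority functional group is a carboxylic acid (terminal –COOH), so the name ends in -oic acid.
The numbering direction is chosen so that the carboxylic acid carbon is C-1 by definition.
With this numbering: a methyl group at C-4.
The name is 4-methyldecanoic acid.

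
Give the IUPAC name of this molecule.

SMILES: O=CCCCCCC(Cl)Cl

Counting along the main chain through the –CHO group gives 7 carbons: the parent is heptane.
An aldehyde (terminal –CHO) is the principal characteristic group, giving the suffix -al.
Number the chain so that the aldehyde carbon is C-1 by definition.
This places two chloro groups at C-7.
Putting it together: 7,7-dichloroheptanal.

7,7-dichloroheptanal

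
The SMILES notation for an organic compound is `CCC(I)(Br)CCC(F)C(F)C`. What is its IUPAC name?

The parent chain contains 8 carbons (octane).
Choose the numbering such that the substituent locant set {2,3,6,6} is lower than {3,3,6,7} at the first point of difference.
This places a bromo group at C-6; fluoro groups at C-2 and C-3; an iodo group at C-6.
Substituent prefixes are cited in alphabetical order (multiplying prefixes like di-/tri- are ignored for ordering).
The name is 6-bromo-2,3-difluoro-6-iodooctane.

6-bromo-2,3-difluoro-6-iodooctane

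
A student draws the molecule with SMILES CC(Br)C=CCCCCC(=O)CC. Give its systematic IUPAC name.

10-bromoundec-8-en-3-one

The longest chain bearing the carbonyl and the multiple bond is 11 carbons long (undecane).
The highest-priority functional group is a ketone (C=O on an internal carbon), so the name ends in -one.
There is one C=C double bond, indicated by the ending -ene.
Number the chain so that numbering from this end puts the carbonyl group at C-3 rather than C-9.
That gives the carbonyl at C-3; the double bond between C-8 and C-9; a bromo group at C-10.
Putting it together: 10-bromoundec-8-en-3-one.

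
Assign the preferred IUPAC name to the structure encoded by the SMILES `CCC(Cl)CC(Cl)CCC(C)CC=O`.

Counting along the main chain through the –CHO group gives 10 carbons: the parent is decane.
An aldehyde (terminal –CHO) is the principal characteristic group, giving the suffix -al.
Number the chain so that the aldehyde carbon is C-1 by definition.
That gives chloro groups at C-6 and C-8; a methyl group at C-3.
The substituents are ordered alphabetically, ignoring any di-/tri- multipliers.
Assembling the pieces gives 6,8-dichloro-3-methyldecanal.

6,8-dichloro-3-methyldecanal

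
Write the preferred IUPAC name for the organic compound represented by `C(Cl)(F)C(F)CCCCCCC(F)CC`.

1-chloro-1,2,9-trifluoroundecane

The parent chain contains 11 carbons (undecane).
The numbering direction is chosen so that the substituent locant set {1,1,2,9} is lower than {3,10,11,11} at the first point of difference.
That gives a chloro group at C-1; fluoro groups at C-1 and C-2 and C-9.
The substituents are ordered alphabetically, ignoring any di-/tri- multipliers.
Putting it together: 1-chloro-1,2,9-trifluoroundecane.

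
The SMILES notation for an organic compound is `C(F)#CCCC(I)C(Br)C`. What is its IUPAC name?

The longest carbon chain that includes the multiple bond has 7 carbons, so the parent hydride is heptane.
There is one C≡C triple bond, indicated by the ending -yne.
Choose the numbering such that numbering from this end puts the triple bond at C-1 rather than C-6.
This places the triple bond between C-1 and C-2; a bromo group at C-6; a fluoro group at C-1; an iodo group at C-5.
The substituents are ordered alphabetically, ignoring any di-/tri- multipliers.
The name is 6-bromo-1-fluoro-5-iodohept-1-yne.

6-bromo-1-fluoro-5-iodohept-1-yne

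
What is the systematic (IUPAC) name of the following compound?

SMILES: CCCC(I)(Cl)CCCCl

The parent chain contains 7 carbons (heptane).
The numbering direction is chosen so that the substituent locant set {1,4,4} is lower than {4,4,7} at the first point of difference.
That gives chloro groups at C-1 and C-4; an iodo group at C-4.
Prefixes are listed alphabetically: chloro, iodo.
Putting it together: 1,4-dichloro-4-iodoheptane.

1,4-dichloro-4-iodoheptane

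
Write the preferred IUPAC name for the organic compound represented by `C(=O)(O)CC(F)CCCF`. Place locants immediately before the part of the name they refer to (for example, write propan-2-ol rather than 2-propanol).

The longest chain bearing the –COOH group is 6 carbons long (hexane).
The principal characteristic group is a carboxylic acid (terminal –COOH), named with the suffix -oic acid.
The numbering direction is chosen so that the carboxylic acid carbon is C-1 by definition.
That gives fluoro groups at C-3 and C-6.
Putting it together: 3,6-difluorohexanoic acid.

3,6-difluorohexanoic acid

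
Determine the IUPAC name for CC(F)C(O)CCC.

2-fluorohexan-3-ol

Counting along the main chain through the –OH group gives 6 carbons: the parent is hexane.
The highest-priority functional group is an alcohol (–OH), so the name ends in -ol.
Choose the numbering such that numbering from this end puts the hydroxyl group at C-3 rather than C-4.
This places the hydroxyl at C-3; a fluoro group at C-2.
Putting it together: 2-fluorohexan-3-ol.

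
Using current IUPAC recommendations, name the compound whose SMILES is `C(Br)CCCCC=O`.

The longest chain bearing the –CHO group is 6 carbons long (hexane).
The principal characteristic group is an aldehyde (terminal –CHO), named with the suffix -al.
Number the chain so that the aldehyde carbon is C-1 by definition.
That gives a bromo group at C-6.
Assembling the pieces gives 6-bromohexanal.

6-bromohexanal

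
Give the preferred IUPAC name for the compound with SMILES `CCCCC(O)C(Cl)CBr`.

1-bromo-2-chloroheptan-3-ol

Counting along the main chain through the –OH group gives 7 carbons: the parent is heptane.
The principal characteristic group is an alcohol (–OH), named with the suffix -ol.
The numbering direction is chosen so that numbering from this end puts the hydroxyl group at C-3 rather than C-5.
This places the hydroxyl at C-3; a bromo group at C-1; a chloro group at C-2.
Substituent prefixes are cited in alphabetical order (multiplying prefixes like di-/tri- are ignored for ordering).
The name is 1-bromo-2-chloroheptan-3-ol.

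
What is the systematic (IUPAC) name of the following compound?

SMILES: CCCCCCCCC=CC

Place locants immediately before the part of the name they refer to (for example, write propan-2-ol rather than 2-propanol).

Counting along the main chain through the multiple bond gives 11 carbons: the parent is undecane.
The chain contains a C=C double bond, so the unsaturation ending is -ene.
Number the chain so that numbering from this end puts the double bond at C-2 rather than C-9.
This places the double bond between C-2 and C-3.
Putting it together: undec-2-ene.

undec-2-ene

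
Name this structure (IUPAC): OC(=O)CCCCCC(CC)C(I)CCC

7-ethyl-8-iodoundecanoic acid

The longest chain bearing the –COOH group is 11 carbons long (undecane).
A carboxylic acid (terminal –COOH) is the principal characteristic group, giving the suffix -oic acid.
Choose the numbering such that the carboxylic acid carbon is C-1 by definition.
With this numbering: an ethyl group at C-7; an iodo group at C-8.
Substituent prefixes are cited in alphabetical order (multiplying prefixes like di-/tri- are ignored for ordering).
Assembling the pieces gives 7-ethyl-8-iodoundecanoic acid.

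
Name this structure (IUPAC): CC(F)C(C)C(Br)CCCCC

The longest continuous carbon chain has 9 atoms, so the parent hydride is nonane.
The numbering direction is chosen so that the substituent locant set {2,3,4} is lower than {6,7,8} at the first point of difference.
This places a bromo group at C-4; a fluoro group at C-2; a methyl group at C-3.
Substituent prefixes are cited in alphabetical order (multiplying prefixes like di-/tri- are ignored for ordering).
Assembling the pieces gives 4-bromo-2-fluoro-3-methylnonane.

4-bromo-2-fluoro-3-methylnonane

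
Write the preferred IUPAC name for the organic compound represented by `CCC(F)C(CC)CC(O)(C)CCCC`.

7-ethyl-8-fluoro-5-methyldecan-5-ol

The longest carbon chain that includes the –OH group has 10 carbons, so the parent hydride is decane.
The highest-priority functional group is an alcohol (–OH), so the name ends in -ol.
Choose the numbering such that numbering from this end puts the hydroxyl group at C-5 rather than C-6.
With this numbering: the hydroxyl at C-5; an ethyl group at C-7; a fluoro group at C-8; a methyl group at C-5.
Substituent prefixes are cited in alphabetical order (multiplying prefixes like di-/tri- are ignored for ordering).
Assembling the pieces gives 7-ethyl-8-fluoro-5-methyldecan-5-ol.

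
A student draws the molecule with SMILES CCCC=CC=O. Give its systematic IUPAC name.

hex-2-enal

The longest carbon chain that includes the –CHO group and the multiple bond has 6 carbons, so the parent hydride is hexane.
An aldehyde (terminal –CHO) is the principal characteristic group, giving the suffix -al.
There is one C=C double bond, indicated by the ending -ene.
Number the chain so that the aldehyde carbon is C-1 by definition.
This places the double bond between C-2 and C-3.
Assembling the pieces gives hex-2-enal.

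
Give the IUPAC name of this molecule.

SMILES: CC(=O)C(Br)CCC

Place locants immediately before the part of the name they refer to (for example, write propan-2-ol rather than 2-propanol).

3-bromohexan-2-one

The longest carbon chain that includes the carbonyl has 6 carbons, so the parent hydride is hexane.
A ketone (C=O on an internal carbon) is the principal characteristic group, giving the suffix -one.
Number the chain so that numbering from this end puts the carbonyl group at C-2 rather than C-5.
With this numbering: the carbonyl at C-2; a bromo group at C-3.
Putting it together: 3-bromohexan-2-one.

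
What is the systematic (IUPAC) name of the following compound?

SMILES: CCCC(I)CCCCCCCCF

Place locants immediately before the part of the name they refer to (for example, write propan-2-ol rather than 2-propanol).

1-fluoro-9-iodododecane

The parent chain contains 12 carbons (dodecane).
Choose the numbering such that the substituent locant set {1,9} is lower than {4,12} at the first point of difference.
With this numbering: a fluoro group at C-1; an iodo group at C-9.
Prefixes are listed alphabetically: fluoro, iodo.
Putting it together: 1-fluoro-9-iodododecane.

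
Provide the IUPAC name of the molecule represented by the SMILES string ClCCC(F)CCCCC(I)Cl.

The longest continuous carbon chain has 8 atoms, so the parent hydride is octane.
The numbering direction is chosen so that the substituent locant set {1,1,6,8} is lower than {1,3,8,8} at the first point of difference.
That gives chloro groups at C-1 and C-8; a fluoro group at C-6; an iodo group at C-1.
Substituent prefixes are cited in alphabetical order (multiplying prefixes like di-/tri- are ignored for ordering).
Assembling the pieces gives 1,8-dichloro-6-fluoro-1-iodooctane.

1,8-dichloro-6-fluoro-1-iodooctane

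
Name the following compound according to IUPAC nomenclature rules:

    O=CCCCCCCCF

8-fluorooctanal

The longest chain bearing the –CHO group is 8 carbons long (octane).
The principal characteristic group is an aldehyde (terminal –CHO), named with the suffix -al.
Number the chain so that the aldehyde carbon is C-1 by definition.
This places a fluoro group at C-8.
The name is 8-fluorooctanal.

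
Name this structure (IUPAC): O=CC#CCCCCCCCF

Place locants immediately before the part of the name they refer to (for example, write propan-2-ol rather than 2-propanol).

The longest chain bearing the –CHO group and the multiple bond is 10 carbons long (decane).
The principal characteristic group is an aldehyde (terminal –CHO), named with the suffix -al.
A C≡C triple bond in the chain gives the infix -yne-.
Choose the numbering such that the aldehyde carbon is C-1 by definition.
That gives the triple bond between C-2 and C-3; a fluoro group at C-10.
Assembling the pieces gives 10-fluorodec-2-ynal.

10-fluorodec-2-ynal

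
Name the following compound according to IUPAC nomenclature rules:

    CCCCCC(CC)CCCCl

The longest carbon chain is 9 atoms: the parent is nonane.
Choose the numbering such that the substituent locant set {1,4} is lower than {6,9} at the first point of difference.
That gives a chloro group at C-1; an ethyl group at C-4.
Substituent prefixes are cited in alphabetical order (multiplying prefixes like di-/tri- are ignored for ordering).
Putting it together: 1-chloro-4-ethylnonane.

1-chloro-4-ethylnonane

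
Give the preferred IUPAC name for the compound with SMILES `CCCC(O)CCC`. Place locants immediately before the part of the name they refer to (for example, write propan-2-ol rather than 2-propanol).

The longest chain bearing the –OH group is 7 carbons long (heptane).
The principal characteristic group is an alcohol (–OH), named with the suffix -ol.
The molecule is symmetric, so either numbering direction gives the same locants.
With this numbering: the hydroxyl at C-4.
Putting it together: heptan-4-ol.

heptan-4-ol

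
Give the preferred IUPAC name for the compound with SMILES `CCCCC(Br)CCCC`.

The longest carbon chain is 9 atoms: the parent is nonane.
Both numbering directions give the same locant set; either may be used.
That gives a bromo group at C-5.
The name is 5-bromononane.

5-bromononane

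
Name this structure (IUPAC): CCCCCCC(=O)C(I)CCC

Counting along the main chain through the carbonyl gives 11 carbons: the parent is undecane.
The principal characteristic group is a ketone (C=O on an internal carbon), named with the suffix -one.
Number the chain so that numbering from this end puts the carbonyl group at C-5 rather than C-7.
That gives the carbonyl at C-5; an iodo group at C-4.
Putting it together: 4-iodoundecan-5-one.

4-iodoundecan-5-one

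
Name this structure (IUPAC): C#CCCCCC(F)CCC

7-fluorodec-1-yne

The longest carbon chain that includes the multiple bond has 10 carbons, so the parent hydride is decane.
The chain contains a C≡C triple bond, so the unsaturation ending is -yne.
The numbering direction is chosen so that numbering from this end puts the triple bond at C-1 rather than C-9.
That gives the triple bond between C-1 and C-2; a fluoro group at C-7.
The name is 7-fluorodec-1-yne.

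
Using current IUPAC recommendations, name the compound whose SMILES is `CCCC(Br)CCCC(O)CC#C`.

8-bromoundec-1-yn-4-ol

Counting along the main chain through the –OH group and the multiple bond gives 11 carbons: the parent is undecane.
The principal characteristic group is an alcohol (–OH), named with the suffix -ol.
There is one C≡C triple bond, indicated by the ending -yne.
Number the chain so that numbering from this end puts the hydroxyl group at C-4 rather than C-8.
This places the hydroxyl at C-4; the triple bond between C-1 and C-2; a bromo group at C-8.
Putting it together: 8-bromoundec-1-yn-4-ol.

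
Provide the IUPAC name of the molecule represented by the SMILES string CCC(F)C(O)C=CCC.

The longest carbon chain that includes the –OH group and the multiple bond has 8 carbons, so the parent hydride is octane.
The principal characteristic group is an alcohol (–OH), named with the suffix -ol.
The chain contains a C=C double bond, so the unsaturation ending is -ene.
Number the chain so that numbering from this end puts the hydroxyl group at C-4 rather than C-5.
This places the hydroxyl at C-4; the double bond between C-5 and C-6; a fluoro group at C-3.
Putting it together: 3-fluorooct-5-en-4-ol.

3-fluorooct-5-en-4-ol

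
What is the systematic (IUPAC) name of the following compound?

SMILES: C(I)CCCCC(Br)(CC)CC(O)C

4-bromo-4-ethyl-9-iodononan-2-ol

The longest carbon chain that includes the –OH group has 9 carbons, so the parent hydride is nonane.
An alcohol (–OH) is the principal characteristic group, giving the suffix -ol.
Number the chain so that numbering from this end puts the hydroxyl group at C-2 rather than C-8.
With this numbering: the hydroxyl at C-2; a bromo group at C-4; an ethyl group at C-4; an iodo group at C-9.
The substituents are ordered alphabetically, ignoring any di-/tri- multipliers.
The name is 4-bromo-4-ethyl-9-iodononan-2-ol.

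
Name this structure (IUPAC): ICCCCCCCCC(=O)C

10-iododecan-2-one

The longest chain bearing the carbonyl is 10 carbons long (decane).
The principal characteristic group is a ketone (C=O on an internal carbon), named with the suffix -one.
Choose the numbering such that numbering from this end puts the carbonyl group at C-2 rather than C-9.
With this numbering: the carbonyl at C-2; an iodo group at C-10.
Putting it together: 10-iododecan-2-one.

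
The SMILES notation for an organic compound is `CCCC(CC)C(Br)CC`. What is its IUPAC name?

The parent chain contains 7 carbons (heptane).
The numbering direction is chosen so that the substituent locant set {3,4} is lower than {4,5} at the first point of difference.
That gives a bromo group at C-3; an ethyl group at C-4.
Substituent prefixes are cited in alphabetical order (multiplying prefixes like di-/tri- are ignored for ordering).
Assembling the pieces gives 3-bromo-4-ethylheptane.

3-bromo-4-ethylheptane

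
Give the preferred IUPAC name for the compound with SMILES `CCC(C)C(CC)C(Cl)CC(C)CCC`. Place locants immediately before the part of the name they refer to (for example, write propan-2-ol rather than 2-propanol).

The parent chain contains 10 carbons (decane).
Choose the numbering such that the substituent locant set {3,4,5,7} is lower than {4,6,7,8} at the first point of difference.
This places a chloro group at C-5; an ethyl group at C-4; methyl groups at C-3 and C-7.
Prefixes are listed alphabetically: chloro, ethyl, methyl.
Assembling the pieces gives 5-chloro-4-ethyl-3,7-dimethyldecane.

5-chloro-4-ethyl-3,7-dimethyldecane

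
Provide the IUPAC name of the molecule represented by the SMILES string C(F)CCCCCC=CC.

9-fluoronon-2-ene

Counting along the main chain through the multiple bond gives 9 carbons: the parent is nonane.
A C=C double bond in the chain gives the infix -ene-.
Number the chain so that numbering from this end puts the double bond at C-2 rather than C-7.
That gives the double bond between C-2 and C-3; a fluoro group at C-9.
Putting it together: 9-fluoronon-2-ene.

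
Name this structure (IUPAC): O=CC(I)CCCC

2-iodohexanal

Counting along the main chain through the –CHO group gives 6 carbons: the parent is hexane.
An aldehyde (terminal –CHO) is the principal characteristic group, giving the suffix -al.
Choose the numbering such that the aldehyde carbon is C-1 by definition.
That gives an iodo group at C-2.
Putting it together: 2-iodohexanal.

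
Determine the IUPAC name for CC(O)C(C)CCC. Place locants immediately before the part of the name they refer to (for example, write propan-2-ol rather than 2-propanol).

3-methylhexan-2-ol

The longest carbon chain that includes the –OH group has 6 carbons, so the parent hydride is hexane.
An alcohol (–OH) is the principal characteristic group, giving the suffix -ol.
The numbering direction is chosen so that numbering from this end puts the hydroxyl group at C-2 rather than C-5.
This places the hydroxyl at C-2; a methyl group at C-3.
The name is 3-methylhexan-2-ol.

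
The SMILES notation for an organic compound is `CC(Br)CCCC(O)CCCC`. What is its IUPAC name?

9-bromodecan-5-ol

The longest chain bearing the –OH group is 10 carbons long (decane).
An alcohol (–OH) is the principal characteristic group, giving the suffix -ol.
The numbering direction is chosen so that numbering from this end puts the hydroxyl group at C-5 rather than C-6.
With this numbering: the hydroxyl at C-5; a bromo group at C-9.
Assembling the pieces gives 9-bromodecan-5-ol.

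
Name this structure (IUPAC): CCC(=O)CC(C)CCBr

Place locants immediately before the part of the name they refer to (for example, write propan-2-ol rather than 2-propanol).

7-bromo-5-methylheptan-3-one

The longest carbon chain that includes the carbonyl has 7 carbons, so the parent hydride is heptane.
The principal characteristic group is a ketone (C=O on an internal carbon), named with the suffix -one.
Choose the numbering such that numbering from this end puts the carbonyl group at C-3 rather than C-5.
That gives the carbonyl at C-3; a bromo group at C-7; a methyl group at C-5.
The substituents are ordered alphabetically, ignoring any di-/tri- multipliers.
Putting it together: 7-bromo-5-methylheptan-3-one.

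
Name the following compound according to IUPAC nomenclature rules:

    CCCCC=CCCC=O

non-4-enal

The longest chain bearing the –CHO group and the multiple bond is 9 carbons long (nonane).
The highest-priority functional group is an aldehyde (terminal –CHO), so the name ends in -al.
A C=C double bond in the chain gives the infix -ene-.
The numbering direction is chosen so that the aldehyde carbon is C-1 by definition.
With this numbering: the double bond between C-4 and C-5.
The name is non-4-enal.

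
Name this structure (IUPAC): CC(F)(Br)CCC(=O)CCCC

The longest carbon chain that includes the carbonyl has 9 carbons, so the parent hydride is nonane.
A ketone (C=O on an internal carbon) is the principal characteristic group, giving the suffix -one.
Number the chain so that the substituent locant set {2,2} is lower than {8,8} at the first point of difference.
That gives the carbonyl at C-5; a bromo group at C-2; a fluoro group at C-2.
Substituent prefixes are cited in alphabetical order (multiplying prefixes like di-/tri- are ignored for ordering).
Assembling the pieces gives 2-bromo-2-fluorononan-5-one.

2-bromo-2-fluorononan-5-one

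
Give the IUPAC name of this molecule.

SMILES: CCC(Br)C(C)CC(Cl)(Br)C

The longest continuous carbon chain has 7 atoms, so the parent hydride is heptane.
Number the chain so that the substituent locant set {2,2,4,5} is lower than {3,4,6,6} at the first point of difference.
That gives bromo groups at C-2 and C-5; a chloro group at C-2; a methyl group at C-4.
The substituents are ordered alphabetically, ignoring any di-/tri- multipliers.
Assembling the pieces gives 2,5-dibromo-2-chloro-4-methylheptane.

2,5-dibromo-2-chloro-4-methylheptane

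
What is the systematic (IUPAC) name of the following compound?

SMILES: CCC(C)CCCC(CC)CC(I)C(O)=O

4-ethyl-2-iodo-8-methyldecanoic acid

The longest chain bearing the –COOH group is 10 carbons long (decane).
A carboxylic acid (terminal –COOH) is the principal characteristic group, giving the suffix -oic acid.
Choose the numbering such that the carboxylic acid carbon is C-1 by definition.
This places an ethyl group at C-4; an iodo group at C-2; a methyl group at C-8.
Substituent prefixes are cited in alphabetical order (multiplying prefixes like di-/tri- are ignored for ordering).
The name is 4-ethyl-2-iodo-8-methyldecanoic acid.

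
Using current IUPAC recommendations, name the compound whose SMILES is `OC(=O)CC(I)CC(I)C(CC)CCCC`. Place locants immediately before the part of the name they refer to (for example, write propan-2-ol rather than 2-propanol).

6-ethyl-3,5-diiododecanoic acid

The longest carbon chain that includes the –COOH group has 10 carbons, so the parent hydride is decane.
The highest-priority functional group is a carboxylic acid (terminal –COOH), so the name ends in -oic acid.
Number the chain so that the carboxylic acid carbon is C-1 by definition.
This places an ethyl group at C-6; iodo groups at C-3 and C-5.
The substituents are ordered alphabetically, ignoring any di-/tri- multipliers.
The name is 6-ethyl-3,5-diiododecanoic acid.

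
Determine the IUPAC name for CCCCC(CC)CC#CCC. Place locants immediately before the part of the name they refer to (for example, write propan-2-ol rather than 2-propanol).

The longest chain bearing the multiple bond is 10 carbons long (decane).
There is one C≡C triple bond, indicated by the ending -yne.
Number the chain so that numbering from this end puts the triple bond at C-3 rather than C-7.
That gives the triple bond between C-3 and C-4; an ethyl group at C-6.
The name is 6-ethyldec-3-yne.

6-ethyldec-3-yne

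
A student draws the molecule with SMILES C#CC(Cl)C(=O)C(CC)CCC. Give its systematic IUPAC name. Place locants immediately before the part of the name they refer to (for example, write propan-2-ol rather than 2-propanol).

The longest carbon chain that includes the carbonyl and the multiple bond has 8 carbons, so the parent hydride is octane.
A ketone (C=O on an internal carbon) is the principal characteristic group, giving the suffix -one.
There is one C≡C triple bond, indicated by the ending -yne.
The numbering direction is chosen so that numbering from this end puts the carbonyl group at C-4 rather than C-5.
This places the carbonyl at C-4; the triple bond between C-1 and C-2; a chloro group at C-3; an ethyl group at C-5.
Substituent prefixes are cited in alphabetical order (multiplying prefixes like di-/tri- are ignored for ordering).
Putting it together: 3-chloro-5-ethyloct-1-yn-4-one.

3-chloro-5-ethyloct-1-yn-4-one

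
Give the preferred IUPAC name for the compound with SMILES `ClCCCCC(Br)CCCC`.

The longest carbon chain is 9 atoms: the parent is nonane.
Number the chain so that the substituent locant set {1,5} is lower than {5,9} at the first point of difference.
This places a bromo group at C-5; a chloro group at C-1.
Prefixes are listed alphabetically: bromo, chloro.
Assembling the pieces gives 5-bromo-1-chlorononane.

5-bromo-1-chlorononane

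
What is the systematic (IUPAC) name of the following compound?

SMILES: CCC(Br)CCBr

1,3-dibromopentane

The parent chain contains 5 carbons (pentane).
Number the chain so that the substituent locant set {1,3} is lower than {3,5} at the first point of difference.
This places bromo groups at C-1 and C-3.
Putting it together: 1,3-dibromopentane.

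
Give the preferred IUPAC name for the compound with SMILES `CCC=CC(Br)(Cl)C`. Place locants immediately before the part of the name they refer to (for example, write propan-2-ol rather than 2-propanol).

2-bromo-2-chlorohex-3-ene

Counting along the main chain through the multiple bond gives 6 carbons: the parent is hexane.
There is one C=C double bond, indicated by the ending -ene.
Number the chain so that the substituent locant set {2,2} is lower than {5,5} at the first point of difference.
That gives the double bond between C-3 and C-4; a bromo group at C-2; a chloro group at C-2.
Substituent prefixes are cited in alphabetical order (multiplying prefixes like di-/tri- are ignored for ordering).
Assembling the pieces gives 2-bromo-2-chlorohex-3-ene.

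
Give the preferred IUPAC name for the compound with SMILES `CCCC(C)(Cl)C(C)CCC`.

The longest continuous carbon chain has 8 atoms, so the parent hydride is octane.
The numbering direction is chosen so that the substituent locant set {4,4,5} is lower than {4,5,5} at the first point of difference.
With this numbering: a chloro group at C-4; methyl groups at C-4 and C-5.
Prefixes are listed alphabetically: chloro, methyl.
Putting it together: 4-chloro-4,5-dimethyloctane.

4-chloro-4,5-dimethyloctane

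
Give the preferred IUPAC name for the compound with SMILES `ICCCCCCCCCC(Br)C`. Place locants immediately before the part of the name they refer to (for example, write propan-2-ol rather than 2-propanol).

10-bromo-1-iodoundecane

The longest carbon chain is 11 atoms: the parent is undecane.
Number the chain so that the substituent locant set {1,10} is lower than {2,11} at the first point of difference.
That gives a bromo group at C-10; an iodo group at C-1.
Substituent prefixes are cited in alphabetical order (multiplying prefixes like di-/tri- are ignored for ordering).
The name is 10-bromo-1-iodoundecane.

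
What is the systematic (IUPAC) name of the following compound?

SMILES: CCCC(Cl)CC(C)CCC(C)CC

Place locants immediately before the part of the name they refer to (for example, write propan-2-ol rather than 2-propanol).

The parent chain contains 11 carbons (undecane).
Number the chain so that the substituent locant set {3,6,8} is lower than {4,6,9} at the first point of difference.
That gives a chloro group at C-8; methyl groups at C-3 and C-6.
Prefixes are listed alphabetically: chloro, methyl.
Assembling the pieces gives 8-chloro-3,6-dimethylundecane.

8-chloro-3,6-dimethylundecane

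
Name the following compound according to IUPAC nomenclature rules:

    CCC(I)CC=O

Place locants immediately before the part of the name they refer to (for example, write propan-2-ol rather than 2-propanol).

3-iodopentanal

Counting along the main chain through the –CHO group gives 5 carbons: the parent is pentane.
An aldehyde (terminal –CHO) is the principal characteristic group, giving the suffix -al.
Number the chain so that the aldehyde carbon is C-1 by definition.
That gives an iodo group at C-3.
The name is 3-iodopentanal.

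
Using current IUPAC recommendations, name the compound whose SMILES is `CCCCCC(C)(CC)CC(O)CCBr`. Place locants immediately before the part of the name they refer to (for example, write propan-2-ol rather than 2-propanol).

Counting along the main chain through the –OH group gives 10 carbons: the parent is decane.
An alcohol (–OH) is the principal characteristic group, giving the suffix -ol.
Number the chain so that numbering from this end puts the hydroxyl group at C-3 rather than C-8.
That gives the hydroxyl at C-3; a bromo group at C-1; an ethyl group at C-5; a methyl group at C-5.
Prefixes are listed alphabetically: bromo, ethyl, methyl.
The name is 1-bromo-5-ethyl-5-methyldecan-3-ol.

1-bromo-5-ethyl-5-methyldecan-3-ol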